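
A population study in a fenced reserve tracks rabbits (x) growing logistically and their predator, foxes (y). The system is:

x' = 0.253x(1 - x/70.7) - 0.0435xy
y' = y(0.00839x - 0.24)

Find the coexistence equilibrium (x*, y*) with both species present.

x* ≈ 28.6, y* ≈ 3.46

From dy/dt = 0 with y > 0: 0.00839x* = 0.24, so x* = 28.6.
Substitute into dx/dt = 0: 0.253(1 - 28.6/70.7) = 0.0435y*.
The bracket is 0.595, giving y* = 0.151/0.0435 = 3.46.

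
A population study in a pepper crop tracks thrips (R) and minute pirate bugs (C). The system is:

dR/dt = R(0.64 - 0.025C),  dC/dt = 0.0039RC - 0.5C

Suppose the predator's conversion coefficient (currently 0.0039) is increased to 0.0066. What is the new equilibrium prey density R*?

R* ≈ 75.8

At the interior fixed point, setting dC/dt = 0 with C > 0 fixes R* = (predator death rate)/(RC coefficient) — independent of the other coefficients.
With the change, R* = 0.5/0.0066 = 75.8; it falls from 128.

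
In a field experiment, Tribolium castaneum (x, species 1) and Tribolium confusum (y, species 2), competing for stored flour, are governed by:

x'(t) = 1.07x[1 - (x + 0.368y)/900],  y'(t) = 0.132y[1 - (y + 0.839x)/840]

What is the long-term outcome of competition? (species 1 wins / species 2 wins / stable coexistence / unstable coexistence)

stable coexistence

Compare the nullcline intercepts: K1/α12 = 900/0.368 = 2450 > K2 = 840; K2/α21 = 840/0.839 = 1000 > K1 = 900.
Since both inequalities hold, each species can invade when rare, so the interior equilibrium is stable.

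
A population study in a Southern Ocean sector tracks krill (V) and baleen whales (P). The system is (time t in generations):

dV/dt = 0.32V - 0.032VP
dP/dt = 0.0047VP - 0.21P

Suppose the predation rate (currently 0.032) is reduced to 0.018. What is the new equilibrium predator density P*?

P* ≈ 17.8

At the interior fixed point, setting dV/dt = 0 with V > 0 fixes P* = (prey growth rate)/(VP coefficient) — independent of the other coefficients.
With the change, P* = 0.32/0.018 = 17.8; it rises from 10.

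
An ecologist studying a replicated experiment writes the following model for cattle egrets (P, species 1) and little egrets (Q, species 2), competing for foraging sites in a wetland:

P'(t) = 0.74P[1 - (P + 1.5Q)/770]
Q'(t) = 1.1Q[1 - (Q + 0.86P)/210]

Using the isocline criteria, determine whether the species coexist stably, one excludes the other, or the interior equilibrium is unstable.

species 1 excludes species 2

Compare the nullcline intercepts: K1/α12 = 770/1.5 = 513 > K2 = 210; K2/α21 = 210/0.86 = 244 < K1 = 770.
Since the inequalities point opposite ways, species 1 can invade but species 2 cannot.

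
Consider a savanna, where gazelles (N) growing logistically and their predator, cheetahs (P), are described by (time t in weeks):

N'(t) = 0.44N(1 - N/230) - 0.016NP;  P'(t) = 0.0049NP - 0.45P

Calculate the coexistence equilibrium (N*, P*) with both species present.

From dP/dt = 0 with P > 0: 0.0049N* = 0.45, so N* = 91.8.
Substitute into dN/dt = 0: 0.44(1 - 91.8/230) = 0.016P*.
The bracket is 0.601, giving P* = 0.264/0.016 = 16.5.

N* ≈ 91.8, P* ≈ 16.5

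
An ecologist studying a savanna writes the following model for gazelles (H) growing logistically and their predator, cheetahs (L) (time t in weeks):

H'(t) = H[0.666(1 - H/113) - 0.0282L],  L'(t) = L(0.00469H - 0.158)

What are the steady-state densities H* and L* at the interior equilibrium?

H* ≈ 33.7, L* ≈ 16.6

From dL/dt = 0 with L > 0: 0.00469H* = 0.158, so H* = 33.7.
Substitute into dH/dt = 0: 0.666(1 - 33.7/113) = 0.0282L*.
The bracket is 0.702, giving L* = 0.467/0.0282 = 16.6.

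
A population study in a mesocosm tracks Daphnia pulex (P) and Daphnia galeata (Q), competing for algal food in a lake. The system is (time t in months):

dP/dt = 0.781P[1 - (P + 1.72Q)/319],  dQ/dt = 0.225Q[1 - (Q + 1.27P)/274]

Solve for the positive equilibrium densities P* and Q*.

Setting both brackets to zero gives the nullclines P + 1.72Q = 319 and 1.27P + Q = 274.
Substituting Q = 274 - 1.27P into the first: P(1 - 1.72·1.27) = 319 - 1.72·274.
So P* = -152/-1.18 = 129, and then Q* = 274 - 1.27·129 = 111.

P* ≈ 129, Q* ≈ 111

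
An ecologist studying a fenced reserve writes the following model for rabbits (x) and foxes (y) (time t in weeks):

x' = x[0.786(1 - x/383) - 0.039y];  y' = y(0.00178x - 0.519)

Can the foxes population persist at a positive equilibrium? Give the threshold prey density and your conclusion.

The predator equation gives dy/dt > 0 only when x > 0.519/0.00178 = 292.
Without the predator, x → K = 383. Since 383 > 292, the predator can invade and persist.

Threshold x = 292; K > 292, so yes, the predator persists.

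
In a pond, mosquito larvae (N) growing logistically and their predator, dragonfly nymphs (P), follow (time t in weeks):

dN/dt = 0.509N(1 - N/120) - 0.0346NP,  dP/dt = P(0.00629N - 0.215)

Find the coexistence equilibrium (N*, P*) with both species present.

From dP/dt = 0 with P > 0: 0.00629N* = 0.215, so N* = 34.2.
Substitute into dN/dt = 0: 0.509(1 - 34.2/120) = 0.0346P*.
The bracket is 0.715, giving P* = 0.364/0.0346 = 10.5.

N* ≈ 34.2, P* ≈ 10.5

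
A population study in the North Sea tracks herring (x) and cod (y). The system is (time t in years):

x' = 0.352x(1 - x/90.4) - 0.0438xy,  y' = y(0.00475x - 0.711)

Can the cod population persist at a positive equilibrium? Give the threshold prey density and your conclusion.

Threshold x = 150; K < 150, so no, the predator goes extinct.

The predator equation gives dy/dt > 0 only when x > 0.711/0.00475 = 150.
Without the predator, x → K = 90.4. Since 90.4 < 150, the predator cannot invade.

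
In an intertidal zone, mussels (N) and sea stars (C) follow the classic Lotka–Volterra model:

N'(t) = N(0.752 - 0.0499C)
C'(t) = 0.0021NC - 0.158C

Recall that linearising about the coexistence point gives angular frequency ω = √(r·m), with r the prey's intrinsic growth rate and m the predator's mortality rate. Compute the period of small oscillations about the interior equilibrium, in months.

Here r = 0.752 and m = 0.158, so r·m = 0.119.
ω = √0.119 = 0.345 per month, hence T = 2π/ω ≈ 18.2 months.

T ≈ 18.2 months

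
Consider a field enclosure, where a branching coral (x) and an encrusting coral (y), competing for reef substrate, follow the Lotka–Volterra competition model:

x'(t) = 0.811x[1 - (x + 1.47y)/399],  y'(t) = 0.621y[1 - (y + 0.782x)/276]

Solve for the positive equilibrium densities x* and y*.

Setting both brackets to zero gives the nullclines x + 1.47y = 399 and 0.782x + y = 276.
Substituting y = 276 - 0.782x into the first: x(1 - 1.47·0.782) = 399 - 1.47·276.
So x* = -6.72/-0.15 = 44.9, and then y* = 276 - 0.782·44.9 = 241.

x* ≈ 44.9, y* ≈ 241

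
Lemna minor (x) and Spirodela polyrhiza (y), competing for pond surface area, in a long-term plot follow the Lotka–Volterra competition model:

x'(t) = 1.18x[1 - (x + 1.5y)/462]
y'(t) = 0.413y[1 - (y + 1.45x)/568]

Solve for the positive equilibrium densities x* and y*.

Setting both brackets to zero gives the nullclines x + 1.5y = 462 and 1.45x + y = 568.
Substituting y = 568 - 1.45x into the first: x(1 - 1.5·1.45) = 462 - 1.5·568.
So x* = -390/-1.17 = 332, and then y* = 568 - 1.45·332 = 86.7.

x* ≈ 332, y* ≈ 86.7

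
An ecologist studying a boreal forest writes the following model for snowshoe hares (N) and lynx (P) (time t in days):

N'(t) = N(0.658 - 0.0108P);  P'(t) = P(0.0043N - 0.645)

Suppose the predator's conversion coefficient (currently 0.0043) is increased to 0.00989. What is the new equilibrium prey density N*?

At the interior fixed point, setting dP/dt = 0 with P > 0 fixes N* = (predator death rate)/(NP coefficient) — independent of the other coefficients.
With the change, N* = 0.645/0.00989 = 65.2; it falls from 150.

N* ≈ 65.2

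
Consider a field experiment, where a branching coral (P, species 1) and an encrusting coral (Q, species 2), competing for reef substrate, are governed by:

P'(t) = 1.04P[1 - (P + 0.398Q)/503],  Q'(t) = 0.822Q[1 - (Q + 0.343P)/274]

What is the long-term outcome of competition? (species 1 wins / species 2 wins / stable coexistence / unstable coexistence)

Compare the nullcline intercepts: K1/α12 = 503/0.398 = 1260 > K2 = 274; K2/α21 = 274/0.343 = 799 > K1 = 503.
Since both inequalities hold, each species can invade when rare, so the interior equilibrium is stable.

stable coexistence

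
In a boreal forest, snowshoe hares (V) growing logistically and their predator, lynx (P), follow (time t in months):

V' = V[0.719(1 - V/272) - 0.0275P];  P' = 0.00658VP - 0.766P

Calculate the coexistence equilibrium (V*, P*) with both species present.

From dP/dt = 0 with P > 0: 0.00658V* = 0.766, so V* = 116.
Substitute into dV/dt = 0: 0.719(1 - 116/272) = 0.0275P*.
The bracket is 0.572, giving P* = 0.411/0.0275 = 15.

V* ≈ 116, P* ≈ 15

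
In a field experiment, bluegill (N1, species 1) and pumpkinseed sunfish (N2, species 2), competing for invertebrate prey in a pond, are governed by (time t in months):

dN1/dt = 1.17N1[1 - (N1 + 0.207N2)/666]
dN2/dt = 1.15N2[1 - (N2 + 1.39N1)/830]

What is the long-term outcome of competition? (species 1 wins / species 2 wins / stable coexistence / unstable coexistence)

species 1 excludes species 2

Compare the nullcline intercepts: K1/α12 = 666/0.207 = 3220 > K2 = 830; K2/α21 = 830/1.39 = 597 < K1 = 666.
Since the inequalities point opposite ways, species 1 can invade but species 2 cannot.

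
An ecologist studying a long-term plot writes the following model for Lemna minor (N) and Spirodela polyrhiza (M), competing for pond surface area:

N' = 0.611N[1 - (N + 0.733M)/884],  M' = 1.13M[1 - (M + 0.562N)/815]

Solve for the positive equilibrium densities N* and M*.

Setting both brackets to zero gives the nullclines N + 0.733M = 884 and 0.562N + M = 815.
Substituting M = 815 - 0.562N into the first: N(1 - 0.733·0.562) = 884 - 0.733·815.
So N* = 287/0.588 = 487, and then M* = 815 - 0.562·487 = 541.

N* ≈ 487, M* ≈ 541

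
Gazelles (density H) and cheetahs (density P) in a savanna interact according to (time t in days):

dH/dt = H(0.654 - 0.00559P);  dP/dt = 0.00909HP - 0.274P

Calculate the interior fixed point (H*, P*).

H* ≈ 30.1, P* ≈ 117

Set dP/dt = 0 with P > 0: 0.00909H - 0.274 = 0, so H* = 0.274/0.00909 = 30.1.
Set dH/dt = 0 with H > 0: 0.654 - 0.00559P = 0, so P* = 0.654/0.00559 = 117.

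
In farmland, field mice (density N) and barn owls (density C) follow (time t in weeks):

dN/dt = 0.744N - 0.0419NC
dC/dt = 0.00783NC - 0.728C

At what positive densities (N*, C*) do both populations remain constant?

N* ≈ 93, C* ≈ 17.8

Set dC/dt = 0 with C > 0: 0.00783N - 0.728 = 0, so N* = 0.728/0.00783 = 93.
Set dN/dt = 0 with N > 0: 0.744 - 0.0419C = 0, so C* = 0.744/0.0419 = 17.8.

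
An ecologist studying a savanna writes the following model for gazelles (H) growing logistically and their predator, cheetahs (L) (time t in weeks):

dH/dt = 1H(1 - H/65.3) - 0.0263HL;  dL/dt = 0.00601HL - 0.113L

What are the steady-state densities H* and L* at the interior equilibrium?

H* ≈ 18.8, L* ≈ 27.1

From dL/dt = 0 with L > 0: 0.00601H* = 0.113, so H* = 18.8.
Substitute into dH/dt = 0: 1(1 - 18.8/65.3) = 0.0263L*.
The bracket is 0.712, giving L* = 0.712/0.0263 = 27.1.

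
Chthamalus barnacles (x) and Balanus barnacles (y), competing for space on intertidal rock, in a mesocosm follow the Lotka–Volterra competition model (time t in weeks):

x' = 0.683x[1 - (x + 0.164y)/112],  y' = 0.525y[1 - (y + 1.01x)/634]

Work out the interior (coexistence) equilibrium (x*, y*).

Setting both brackets to zero gives the nullclines x + 0.164y = 112 and 1.01x + y = 634.
Substituting y = 634 - 1.01x into the first: x(1 - 0.164·1.01) = 112 - 0.164·634.
So x* = 8.02/0.834 = 9.62, and then y* = 634 - 1.01·9.62 = 624.

x* ≈ 9.62, y* ≈ 624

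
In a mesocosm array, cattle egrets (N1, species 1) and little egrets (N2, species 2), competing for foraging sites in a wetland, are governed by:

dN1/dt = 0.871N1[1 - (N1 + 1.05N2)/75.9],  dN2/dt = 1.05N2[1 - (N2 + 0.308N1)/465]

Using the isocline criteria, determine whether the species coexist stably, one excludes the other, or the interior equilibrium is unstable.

species 2 excludes species 1

Compare the nullcline intercepts: K1/α12 = 75.9/1.05 = 72.3 < K2 = 465; K2/α21 = 465/0.308 = 1510 > K1 = 75.9.
Since the inequalities point opposite ways, species 2 can invade but species 1 cannot.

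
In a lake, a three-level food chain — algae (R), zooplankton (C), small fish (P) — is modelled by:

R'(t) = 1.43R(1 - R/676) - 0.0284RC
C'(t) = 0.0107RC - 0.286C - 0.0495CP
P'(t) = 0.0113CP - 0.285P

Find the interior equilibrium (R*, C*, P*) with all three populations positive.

R* ≈ 337, C* ≈ 25.2, P* ≈ 67.2

From dP/dt = 0: 0.0113C* = 0.285, so C* = 25.2.
From dR/dt = 0: 1.43(1 - R*/676) = 0.0284·25.2, giving R* = 676·(1 - 0.501) = 337.
From dC/dt = 0: 0.0107·337 - 0.286 = 0.0495P*, so P* = 3.32/0.0495 = 67.2.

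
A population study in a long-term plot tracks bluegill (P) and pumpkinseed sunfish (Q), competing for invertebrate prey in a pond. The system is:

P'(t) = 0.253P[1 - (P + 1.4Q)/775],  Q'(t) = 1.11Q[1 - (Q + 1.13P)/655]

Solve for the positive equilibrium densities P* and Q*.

P* ≈ 244, Q* ≈ 379

Setting both brackets to zero gives the nullclines P + 1.4Q = 775 and 1.13P + Q = 655.
Substituting Q = 655 - 1.13P into the first: P(1 - 1.4·1.13) = 775 - 1.4·655.
So P* = -142/-0.582 = 244, and then Q* = 655 - 1.13·244 = 379.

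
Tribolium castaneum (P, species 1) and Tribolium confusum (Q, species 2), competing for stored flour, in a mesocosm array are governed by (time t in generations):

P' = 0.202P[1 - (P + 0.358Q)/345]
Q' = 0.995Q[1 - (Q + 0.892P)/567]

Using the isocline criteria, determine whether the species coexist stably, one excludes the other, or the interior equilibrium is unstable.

stable coexistence

Compare the nullcline intercepts: K1/α12 = 345/0.358 = 964 > K2 = 567; K2/α21 = 567/0.892 = 636 > K1 = 345.
Since both inequalities hold, each species can invade when rare, so the interior equilibrium is stable.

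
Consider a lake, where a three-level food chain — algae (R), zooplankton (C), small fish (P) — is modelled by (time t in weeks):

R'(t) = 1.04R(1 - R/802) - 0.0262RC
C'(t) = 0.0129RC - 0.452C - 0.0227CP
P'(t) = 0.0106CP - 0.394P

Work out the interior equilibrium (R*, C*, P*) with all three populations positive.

From dP/dt = 0: 0.0106C* = 0.394, so C* = 37.2.
From dR/dt = 0: 1.04(1 - R*/802) = 0.0262·37.2, giving R* = 802·(1 - 0.936) = 51.
From dC/dt = 0: 0.0129·51 - 0.452 = 0.0227P*, so P* = 0.206/0.0227 = 9.08.

R* ≈ 51, C* ≈ 37.2, P* ≈ 9.08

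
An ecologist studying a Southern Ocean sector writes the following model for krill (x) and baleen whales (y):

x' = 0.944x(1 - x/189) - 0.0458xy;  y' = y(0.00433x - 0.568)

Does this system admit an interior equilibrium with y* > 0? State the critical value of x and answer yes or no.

The predator equation gives dy/dt > 0 only when x > 0.568/0.00433 = 131.
Without the predator, x → K = 189. Since 189 > 131, the predator can invade and persist.

Threshold x = 131; K > 131, so yes, the predator persists.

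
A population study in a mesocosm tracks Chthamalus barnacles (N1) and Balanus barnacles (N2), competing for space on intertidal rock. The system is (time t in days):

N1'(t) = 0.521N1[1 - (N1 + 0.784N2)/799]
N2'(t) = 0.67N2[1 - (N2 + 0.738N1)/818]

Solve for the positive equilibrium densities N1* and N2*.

N1* ≈ 374, N2* ≈ 542

Setting both brackets to zero gives the nullclines N1 + 0.784N2 = 799 and 0.738N1 + N2 = 818.
Substituting N2 = 818 - 0.738N1 into the first: N1(1 - 0.784·0.738) = 799 - 0.784·818.
So N1* = 158/0.421 = 374, and then N2* = 818 - 0.738·374 = 542.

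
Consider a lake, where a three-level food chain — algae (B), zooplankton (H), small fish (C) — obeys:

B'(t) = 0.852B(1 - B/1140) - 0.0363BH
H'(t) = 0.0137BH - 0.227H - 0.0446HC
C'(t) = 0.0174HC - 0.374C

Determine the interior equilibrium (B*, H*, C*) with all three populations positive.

From dC/dt = 0: 0.0174H* = 0.374, so H* = 21.5.
From dB/dt = 0: 0.852(1 - B*/1140) = 0.0363·21.5, giving B* = 1140·(1 - 0.916) = 96.
From dH/dt = 0: 0.0137·96 - 0.227 = 0.0446C*, so C* = 1.09/0.0446 = 24.4.

B* ≈ 96, H* ≈ 21.5, C* ≈ 24.4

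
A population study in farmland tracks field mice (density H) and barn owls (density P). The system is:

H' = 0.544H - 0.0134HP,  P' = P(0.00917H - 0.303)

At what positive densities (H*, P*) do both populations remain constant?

H* ≈ 33, P* ≈ 40.6

Set dP/dt = 0 with P > 0: 0.00917H - 0.303 = 0, so H* = 0.303/0.00917 = 33.
Set dH/dt = 0 with H > 0: 0.544 - 0.0134P = 0, so P* = 0.544/0.0134 = 40.6.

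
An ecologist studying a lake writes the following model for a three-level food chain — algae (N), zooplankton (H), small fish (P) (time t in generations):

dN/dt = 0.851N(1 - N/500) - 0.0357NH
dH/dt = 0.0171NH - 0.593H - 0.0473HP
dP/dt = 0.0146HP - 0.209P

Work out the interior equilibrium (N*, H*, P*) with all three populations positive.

N* ≈ 200, H* ≈ 14.3, P* ≈ 59.7

From dP/dt = 0: 0.0146H* = 0.209, so H* = 14.3.
From dN/dt = 0: 0.851(1 - N*/500) = 0.0357·14.3, giving N* = 500·(1 - 0.601) = 200.
From dH/dt = 0: 0.0171·200 - 0.593 = 0.0473P*, so P* = 2.82/0.0473 = 59.7.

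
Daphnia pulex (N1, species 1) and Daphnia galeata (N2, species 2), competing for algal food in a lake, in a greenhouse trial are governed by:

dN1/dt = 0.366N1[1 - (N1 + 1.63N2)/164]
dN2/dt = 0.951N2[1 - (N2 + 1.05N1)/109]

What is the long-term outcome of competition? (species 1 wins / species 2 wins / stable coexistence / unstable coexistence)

unstable coexistence (outcome depends on initial conditions)

Compare the nullcline intercepts: K1/α12 = 164/1.63 = 101 < K2 = 109; K2/α21 = 109/1.05 = 104 < K1 = 164.
Since both are reversed, neither can invade when rare; the interior point is a saddle.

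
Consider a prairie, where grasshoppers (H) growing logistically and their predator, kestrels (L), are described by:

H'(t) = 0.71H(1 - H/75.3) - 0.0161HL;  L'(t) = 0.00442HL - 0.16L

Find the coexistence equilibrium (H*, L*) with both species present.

From dL/dt = 0 with L > 0: 0.00442H* = 0.16, so H* = 36.2.
Substitute into dH/dt = 0: 0.71(1 - 36.2/75.3) = 0.0161L*.
The bracket is 0.519, giving L* = 0.369/0.0161 = 22.9.

H* ≈ 36.2, L* ≈ 22.9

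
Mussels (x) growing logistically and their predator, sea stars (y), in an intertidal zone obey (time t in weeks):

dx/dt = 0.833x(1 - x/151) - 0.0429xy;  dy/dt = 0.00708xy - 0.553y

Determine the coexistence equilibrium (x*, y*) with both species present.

From dy/dt = 0 with y > 0: 0.00708x* = 0.553, so x* = 78.1.
Substitute into dx/dt = 0: 0.833(1 - 78.1/151) = 0.0429y*.
The bracket is 0.483, giving y* = 0.402/0.0429 = 9.37.

x* ≈ 78.1, y* ≈ 9.37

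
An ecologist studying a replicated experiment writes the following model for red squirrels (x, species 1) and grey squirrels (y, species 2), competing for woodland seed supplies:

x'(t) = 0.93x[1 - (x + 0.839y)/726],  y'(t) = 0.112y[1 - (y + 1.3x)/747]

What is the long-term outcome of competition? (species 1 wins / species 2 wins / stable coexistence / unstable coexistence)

Compare the nullcline intercepts: K1/α12 = 726/0.839 = 865 > K2 = 747; K2/α21 = 747/1.3 = 575 < K1 = 726.
Since the inequalities point opposite ways, species 1 can invade but species 2 cannot.

species 1 excludes species 2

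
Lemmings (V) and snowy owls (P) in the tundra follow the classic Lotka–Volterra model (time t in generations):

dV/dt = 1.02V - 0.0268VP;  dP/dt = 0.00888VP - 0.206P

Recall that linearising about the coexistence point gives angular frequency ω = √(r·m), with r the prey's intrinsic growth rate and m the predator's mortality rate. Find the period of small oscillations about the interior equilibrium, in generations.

T ≈ 13.7 generations

Here r = 1.02 and m = 0.206, so r·m = 0.21.
ω = √0.21 = 0.458 per generation, hence T = 2π/ω ≈ 13.7 generations.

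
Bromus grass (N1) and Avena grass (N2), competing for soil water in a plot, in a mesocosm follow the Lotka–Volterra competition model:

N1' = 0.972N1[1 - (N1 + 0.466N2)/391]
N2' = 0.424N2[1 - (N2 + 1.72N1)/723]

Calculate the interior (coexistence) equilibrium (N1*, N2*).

N1* ≈ 272, N2* ≈ 254

Setting both brackets to zero gives the nullclines N1 + 0.466N2 = 391 and 1.72N1 + N2 = 723.
Substituting N2 = 723 - 1.72N1 into the first: N1(1 - 0.466·1.72) = 391 - 0.466·723.
So N1* = 54.1/0.198 = 272, and then N2* = 723 - 1.72·272 = 254.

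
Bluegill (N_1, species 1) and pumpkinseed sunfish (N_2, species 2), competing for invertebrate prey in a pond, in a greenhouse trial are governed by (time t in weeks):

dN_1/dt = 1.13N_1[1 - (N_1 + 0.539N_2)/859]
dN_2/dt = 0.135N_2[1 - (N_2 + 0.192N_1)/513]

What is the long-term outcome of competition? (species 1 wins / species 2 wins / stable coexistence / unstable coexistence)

Compare the nullcline intercepts: K1/α12 = 859/0.539 = 1590 > K2 = 513; K2/α21 = 513/0.192 = 2670 > K1 = 859.
Since both inequalities hold, each species can invade when rare, so the interior equilibrium is stable.

stable coexistence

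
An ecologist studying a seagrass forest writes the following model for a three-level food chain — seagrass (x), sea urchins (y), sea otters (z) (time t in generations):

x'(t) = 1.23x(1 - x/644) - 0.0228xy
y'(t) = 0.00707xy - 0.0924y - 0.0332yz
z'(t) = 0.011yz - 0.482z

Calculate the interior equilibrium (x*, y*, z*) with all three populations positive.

From dz/dt = 0: 0.011y* = 0.482, so y* = 43.8.
From dx/dt = 0: 1.23(1 - x*/644) = 0.0228·43.8, giving x* = 644·(1 - 0.812) = 121.
From dy/dt = 0: 0.00707·121 - 0.0924 = 0.0332z*, so z* = 0.762/0.0332 = 23.

x* ≈ 121, y* ≈ 43.8, z* ≈ 23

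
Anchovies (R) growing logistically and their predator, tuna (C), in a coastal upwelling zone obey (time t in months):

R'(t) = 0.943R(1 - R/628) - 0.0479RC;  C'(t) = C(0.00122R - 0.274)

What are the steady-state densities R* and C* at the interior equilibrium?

R* ≈ 225, C* ≈ 12.6

From dC/dt = 0 with C > 0: 0.00122R* = 0.274, so R* = 225.
Substitute into dR/dt = 0: 0.943(1 - 225/628) = 0.0479C*.
The bracket is 0.642, giving C* = 0.606/0.0479 = 12.6.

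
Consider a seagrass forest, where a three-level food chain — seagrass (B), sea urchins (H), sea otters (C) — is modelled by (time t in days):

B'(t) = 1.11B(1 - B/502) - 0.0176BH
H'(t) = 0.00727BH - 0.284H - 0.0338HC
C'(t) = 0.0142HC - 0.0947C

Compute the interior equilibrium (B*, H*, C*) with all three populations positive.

B* ≈ 449, H* ≈ 6.67, C* ≈ 88.2

From dC/dt = 0: 0.0142H* = 0.0947, so H* = 6.67.
From dB/dt = 0: 1.11(1 - B*/502) = 0.0176·6.67, giving B* = 502·(1 - 0.106) = 449.
From dH/dt = 0: 0.00727·449 - 0.284 = 0.0338C*, so C* = 2.98/0.0338 = 88.2.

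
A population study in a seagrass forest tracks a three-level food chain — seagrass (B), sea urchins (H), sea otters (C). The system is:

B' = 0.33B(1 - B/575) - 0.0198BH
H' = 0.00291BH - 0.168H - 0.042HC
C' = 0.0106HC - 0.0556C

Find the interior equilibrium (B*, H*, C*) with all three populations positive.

From dC/dt = 0: 0.0106H* = 0.0556, so H* = 5.25.
From dB/dt = 0: 0.33(1 - B*/575) = 0.0198·5.25, giving B* = 575·(1 - 0.315) = 394.
From dH/dt = 0: 0.00291·394 - 0.168 = 0.042C*, so C* = 0.979/0.042 = 23.3.

B* ≈ 394, H* ≈ 5.25, C* ≈ 23.3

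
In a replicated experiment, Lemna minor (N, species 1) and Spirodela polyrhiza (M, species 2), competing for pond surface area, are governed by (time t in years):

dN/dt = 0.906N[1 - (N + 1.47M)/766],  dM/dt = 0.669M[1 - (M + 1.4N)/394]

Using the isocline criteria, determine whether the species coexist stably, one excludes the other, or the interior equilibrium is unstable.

Compare the nullcline intercepts: K1/α12 = 766/1.47 = 521 > K2 = 394; K2/α21 = 394/1.4 = 281 < K1 = 766.
Since the inequalities point opposite ways, species 1 can invade but species 2 cannot.

species 1 excludes species 2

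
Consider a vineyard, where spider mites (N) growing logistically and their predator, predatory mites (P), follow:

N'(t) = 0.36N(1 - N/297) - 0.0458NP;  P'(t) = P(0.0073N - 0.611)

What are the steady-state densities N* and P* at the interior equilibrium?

From dP/dt = 0 with P > 0: 0.0073N* = 0.611, so N* = 83.7.
Substitute into dN/dt = 0: 0.36(1 - 83.7/297) = 0.0458P*.
The bracket is 0.718, giving P* = 0.259/0.0458 = 5.65.

N* ≈ 83.7, P* ≈ 5.65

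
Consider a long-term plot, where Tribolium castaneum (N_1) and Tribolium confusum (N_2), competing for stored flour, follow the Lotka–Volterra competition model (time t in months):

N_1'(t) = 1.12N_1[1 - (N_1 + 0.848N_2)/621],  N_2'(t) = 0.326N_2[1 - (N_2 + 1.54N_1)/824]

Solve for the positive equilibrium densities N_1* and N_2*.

N_1* ≈ 254, N_2* ≈ 433

Setting both brackets to zero gives the nullclines N_1 + 0.848N_2 = 621 and 1.54N_1 + N_2 = 824.
Substituting N_2 = 824 - 1.54N_1 into the first: N_1(1 - 0.848·1.54) = 621 - 0.848·824.
So N_1* = -77.8/-0.306 = 254, and then N_2* = 824 - 1.54·254 = 433.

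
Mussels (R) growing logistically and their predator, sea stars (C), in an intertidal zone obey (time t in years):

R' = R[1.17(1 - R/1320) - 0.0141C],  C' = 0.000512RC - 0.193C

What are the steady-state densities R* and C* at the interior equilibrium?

R* ≈ 377, C* ≈ 59.3

From dC/dt = 0 with C > 0: 0.000512R* = 0.193, so R* = 377.
Substitute into dR/dt = 0: 1.17(1 - 377/1320) = 0.0141C*.
The bracket is 0.714, giving C* = 0.836/0.0141 = 59.3.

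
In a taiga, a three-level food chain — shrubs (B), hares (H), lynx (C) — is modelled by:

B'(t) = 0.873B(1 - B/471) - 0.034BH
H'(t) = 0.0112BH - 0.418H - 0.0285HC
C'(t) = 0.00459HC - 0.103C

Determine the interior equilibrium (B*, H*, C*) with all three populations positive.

From dC/dt = 0: 0.00459H* = 0.103, so H* = 22.4.
From dB/dt = 0: 0.873(1 - B*/471) = 0.034·22.4, giving B* = 471·(1 - 0.874) = 59.4.
From dH/dt = 0: 0.0112·59.4 - 0.418 = 0.0285C*, so C* = 0.247/0.0285 = 8.66.

B* ≈ 59.4, H* ≈ 22.4, C* ≈ 8.66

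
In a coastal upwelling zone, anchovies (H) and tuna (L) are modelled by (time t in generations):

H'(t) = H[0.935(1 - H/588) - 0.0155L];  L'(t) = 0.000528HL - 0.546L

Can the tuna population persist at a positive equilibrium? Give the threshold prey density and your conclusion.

Threshold H = 1030; K < 1030, so no, the predator goes extinct.

The predator equation gives dL/dt > 0 only when H > 0.546/0.000528 = 1030.
Without the predator, H → K = 588. Since 588 < 1030, the predator cannot invade.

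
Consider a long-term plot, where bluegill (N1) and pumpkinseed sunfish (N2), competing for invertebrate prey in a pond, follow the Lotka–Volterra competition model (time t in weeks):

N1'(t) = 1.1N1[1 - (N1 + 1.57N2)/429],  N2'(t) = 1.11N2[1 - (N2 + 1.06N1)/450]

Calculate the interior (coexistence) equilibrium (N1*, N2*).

N1* ≈ 418, N2* ≈ 7.14

Setting both brackets to zero gives the nullclines N1 + 1.57N2 = 429 and 1.06N1 + N2 = 450.
Substituting N2 = 450 - 1.06N1 into the first: N1(1 - 1.57·1.06) = 429 - 1.57·450.
So N1* = -278/-0.664 = 418, and then N2* = 450 - 1.06·418 = 7.14.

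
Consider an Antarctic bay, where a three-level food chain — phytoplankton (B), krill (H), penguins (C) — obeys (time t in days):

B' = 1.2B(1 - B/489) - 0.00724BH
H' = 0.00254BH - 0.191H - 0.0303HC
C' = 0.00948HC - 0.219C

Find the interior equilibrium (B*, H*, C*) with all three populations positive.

B* ≈ 421, H* ≈ 23.1, C* ≈ 29

From dC/dt = 0: 0.00948H* = 0.219, so H* = 23.1.
From dB/dt = 0: 1.2(1 - B*/489) = 0.00724·23.1, giving B* = 489·(1 - 0.139) = 421.
From dH/dt = 0: 0.00254·421 - 0.191 = 0.0303C*, so C* = 0.878/0.0303 = 29.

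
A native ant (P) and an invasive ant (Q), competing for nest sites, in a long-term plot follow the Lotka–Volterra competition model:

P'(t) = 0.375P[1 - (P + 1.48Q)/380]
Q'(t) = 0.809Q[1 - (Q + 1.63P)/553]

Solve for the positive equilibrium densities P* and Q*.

Setting both brackets to zero gives the nullclines P + 1.48Q = 380 and 1.63P + Q = 553.
Substituting Q = 553 - 1.63P into the first: P(1 - 1.48·1.63) = 380 - 1.48·553.
So P* = -438/-1.41 = 310, and then Q* = 553 - 1.63·310 = 47.

P* ≈ 310, Q* ≈ 47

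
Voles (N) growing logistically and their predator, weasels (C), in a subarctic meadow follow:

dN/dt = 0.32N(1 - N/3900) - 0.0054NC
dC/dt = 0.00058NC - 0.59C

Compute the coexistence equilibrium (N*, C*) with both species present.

From dC/dt = 0 with C > 0: 0.00058N* = 0.59, so N* = 1020.
Substitute into dN/dt = 0: 0.32(1 - 1020/3900) = 0.0054C*.
The bracket is 0.739, giving C* = 0.237/0.0054 = 43.8.

N* ≈ 1020, C* ≈ 43.8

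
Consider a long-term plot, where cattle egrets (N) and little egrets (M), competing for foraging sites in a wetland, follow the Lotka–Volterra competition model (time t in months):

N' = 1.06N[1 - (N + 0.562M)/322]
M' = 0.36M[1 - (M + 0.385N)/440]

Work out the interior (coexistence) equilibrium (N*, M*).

N* ≈ 95.4, M* ≈ 403

Setting both brackets to zero gives the nullclines N + 0.562M = 322 and 0.385N + M = 440.
Substituting M = 440 - 0.385N into the first: N(1 - 0.562·0.385) = 322 - 0.562·440.
So N* = 74.7/0.784 = 95.4, and then M* = 440 - 0.385·95.4 = 403.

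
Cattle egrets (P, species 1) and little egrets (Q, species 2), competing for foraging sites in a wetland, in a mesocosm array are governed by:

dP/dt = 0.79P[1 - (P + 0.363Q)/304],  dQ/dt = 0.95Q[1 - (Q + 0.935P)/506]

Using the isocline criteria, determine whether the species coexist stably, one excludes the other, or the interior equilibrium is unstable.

stable coexistence

Compare the nullcline intercepts: K1/α12 = 304/0.363 = 837 > K2 = 506; K2/α21 = 506/0.935 = 541 > K1 = 304.
Since both inequalities hold, each species can invade when rare, so the interior equilibrium is stable.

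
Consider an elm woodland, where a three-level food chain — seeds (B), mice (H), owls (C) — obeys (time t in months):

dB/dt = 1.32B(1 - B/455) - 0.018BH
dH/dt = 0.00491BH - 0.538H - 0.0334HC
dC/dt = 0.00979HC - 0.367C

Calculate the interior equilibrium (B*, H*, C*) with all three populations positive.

B* ≈ 222, H* ≈ 37.5, C* ≈ 16.6

From dC/dt = 0: 0.00979H* = 0.367, so H* = 37.5.
From dB/dt = 0: 1.32(1 - B*/455) = 0.018·37.5, giving B* = 455·(1 - 0.511) = 222.
From dH/dt = 0: 0.00491·222 - 0.538 = 0.0334C*, so C* = 0.554/0.0334 = 16.6.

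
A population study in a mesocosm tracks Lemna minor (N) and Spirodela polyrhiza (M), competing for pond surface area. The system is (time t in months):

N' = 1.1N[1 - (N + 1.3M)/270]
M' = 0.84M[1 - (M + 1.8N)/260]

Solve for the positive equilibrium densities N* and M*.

N* ≈ 50.7, M* ≈ 169

Setting both brackets to zero gives the nullclines N + 1.3M = 270 and 1.8N + M = 260.
Substituting M = 260 - 1.8N into the first: N(1 - 1.3·1.8) = 270 - 1.3·260.
So N* = -68/-1.34 = 50.7, and then M* = 260 - 1.8·50.7 = 169.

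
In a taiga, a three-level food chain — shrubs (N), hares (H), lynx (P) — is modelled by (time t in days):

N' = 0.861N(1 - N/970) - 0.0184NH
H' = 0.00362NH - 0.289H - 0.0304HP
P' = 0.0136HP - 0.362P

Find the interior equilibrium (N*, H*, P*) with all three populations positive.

From dP/dt = 0: 0.0136H* = 0.362, so H* = 26.6.
From dN/dt = 0: 0.861(1 - N*/970) = 0.0184·26.6, giving N* = 970·(1 - 0.569) = 418.
From dH/dt = 0: 0.00362·418 - 0.289 = 0.0304P*, so P* = 1.23/0.0304 = 40.3.

N* ≈ 418, H* ≈ 26.6, P* ≈ 40.3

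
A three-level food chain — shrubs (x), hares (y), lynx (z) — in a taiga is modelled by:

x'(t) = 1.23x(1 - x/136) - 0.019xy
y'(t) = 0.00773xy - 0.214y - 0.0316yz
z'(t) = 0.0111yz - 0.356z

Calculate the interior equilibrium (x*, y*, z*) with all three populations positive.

x* ≈ 68.6, y* ≈ 32.1, z* ≈ 10

From dz/dt = 0: 0.0111y* = 0.356, so y* = 32.1.
From dx/dt = 0: 1.23(1 - x*/136) = 0.019·32.1, giving x* = 136·(1 - 0.495) = 68.6.
From dy/dt = 0: 0.00773·68.6 - 0.214 = 0.0316z*, so z* = 0.316/0.0316 = 10.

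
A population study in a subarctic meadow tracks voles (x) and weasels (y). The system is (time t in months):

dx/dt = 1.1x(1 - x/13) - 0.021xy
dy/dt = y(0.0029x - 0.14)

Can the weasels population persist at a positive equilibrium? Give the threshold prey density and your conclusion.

The predator equation gives dy/dt > 0 only when x > 0.14/0.0029 = 48.3.
Without the predator, x → K = 13. Since 13 < 48.3, the predator cannot invade.

Threshold x = 48.3; K < 48.3, so no, the predator goes extinct.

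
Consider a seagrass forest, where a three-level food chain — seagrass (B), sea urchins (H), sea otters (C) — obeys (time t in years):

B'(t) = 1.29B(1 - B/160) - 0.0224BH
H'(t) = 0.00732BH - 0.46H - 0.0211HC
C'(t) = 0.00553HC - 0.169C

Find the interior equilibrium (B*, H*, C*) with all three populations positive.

B* ≈ 75.1, H* ≈ 30.6, C* ≈ 4.25

From dC/dt = 0: 0.00553H* = 0.169, so H* = 30.6.
From dB/dt = 0: 1.29(1 - B*/160) = 0.0224·30.6, giving B* = 160·(1 - 0.531) = 75.1.
From dH/dt = 0: 0.00732·75.1 - 0.46 = 0.0211C*, so C* = 0.0897/0.0211 = 4.25.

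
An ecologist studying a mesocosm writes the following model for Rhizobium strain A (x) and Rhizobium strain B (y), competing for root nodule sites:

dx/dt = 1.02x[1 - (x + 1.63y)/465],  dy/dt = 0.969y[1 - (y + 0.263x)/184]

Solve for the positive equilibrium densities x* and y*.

x* ≈ 289, y* ≈ 108

Setting both brackets to zero gives the nullclines x + 1.63y = 465 and 0.263x + y = 184.
Substituting y = 184 - 0.263x into the first: x(1 - 1.63·0.263) = 465 - 1.63·184.
So x* = 165/0.571 = 289, and then y* = 184 - 0.263·289 = 108.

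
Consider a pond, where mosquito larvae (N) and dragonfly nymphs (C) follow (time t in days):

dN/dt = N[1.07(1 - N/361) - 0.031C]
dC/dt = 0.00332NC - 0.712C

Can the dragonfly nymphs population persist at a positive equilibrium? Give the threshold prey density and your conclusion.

Threshold N = 214; K > 214, so yes, the predator persists.

The predator equation gives dC/dt > 0 only when N > 0.712/0.00332 = 214.
Without the predator, N → K = 361. Since 361 > 214, the predator can invade and persist.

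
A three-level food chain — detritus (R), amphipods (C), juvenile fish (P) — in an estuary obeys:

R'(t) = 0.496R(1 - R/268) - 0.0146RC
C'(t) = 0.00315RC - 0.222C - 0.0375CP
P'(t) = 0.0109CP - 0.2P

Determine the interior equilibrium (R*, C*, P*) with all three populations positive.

R* ≈ 123, C* ≈ 18.3, P* ≈ 4.43

From dP/dt = 0: 0.0109C* = 0.2, so C* = 18.3.
From dR/dt = 0: 0.496(1 - R*/268) = 0.0146·18.3, giving R* = 268·(1 - 0.54) = 123.
From dC/dt = 0: 0.00315·123 - 0.222 = 0.0375P*, so P* = 0.166/0.0375 = 4.43.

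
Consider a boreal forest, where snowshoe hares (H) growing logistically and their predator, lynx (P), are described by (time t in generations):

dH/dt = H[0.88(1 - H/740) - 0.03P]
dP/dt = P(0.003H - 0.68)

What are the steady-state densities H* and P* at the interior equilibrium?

H* ≈ 227, P* ≈ 20.3

From dP/dt = 0 with P > 0: 0.003H* = 0.68, so H* = 227.
Substitute into dH/dt = 0: 0.88(1 - 227/740) = 0.03P*.
The bracket is 0.694, giving P* = 0.61/0.03 = 20.3.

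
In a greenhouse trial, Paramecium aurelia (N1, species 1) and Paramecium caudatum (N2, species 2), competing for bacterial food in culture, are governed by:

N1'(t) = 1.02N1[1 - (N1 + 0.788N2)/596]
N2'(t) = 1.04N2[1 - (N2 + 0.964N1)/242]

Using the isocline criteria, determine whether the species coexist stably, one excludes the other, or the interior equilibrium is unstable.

Compare the nullcline intercepts: K1/α12 = 596/0.788 = 756 > K2 = 242; K2/α21 = 242/0.964 = 251 < K1 = 596.
Since the inequalities point opposite ways, species 1 can invade but species 2 cannot.

species 1 excludes species 2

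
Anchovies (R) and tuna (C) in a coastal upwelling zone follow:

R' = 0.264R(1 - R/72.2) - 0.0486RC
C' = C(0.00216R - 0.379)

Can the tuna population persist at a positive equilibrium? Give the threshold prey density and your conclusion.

The predator equation gives dC/dt > 0 only when R > 0.379/0.00216 = 175.
Without the predator, R → K = 72.2. Since 72.2 < 175, the predator cannot invade.

Threshold R = 175; K < 175, so no, the predator goes extinct.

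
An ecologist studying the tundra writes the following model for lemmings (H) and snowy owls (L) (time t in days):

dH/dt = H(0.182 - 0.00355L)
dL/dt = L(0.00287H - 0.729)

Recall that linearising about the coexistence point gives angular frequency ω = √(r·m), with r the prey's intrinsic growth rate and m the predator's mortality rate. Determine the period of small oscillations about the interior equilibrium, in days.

T ≈ 17.2 days

Here r = 0.182 and m = 0.729, so r·m = 0.133.
ω = √0.133 = 0.364 per day, hence T = 2π/ω ≈ 17.2 days.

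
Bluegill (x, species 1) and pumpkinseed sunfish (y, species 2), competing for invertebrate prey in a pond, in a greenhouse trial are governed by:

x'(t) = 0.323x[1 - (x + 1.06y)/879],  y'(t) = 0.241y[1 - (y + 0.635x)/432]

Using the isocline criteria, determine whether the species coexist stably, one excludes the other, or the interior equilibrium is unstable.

species 1 excludes species 2

Compare the nullcline intercepts: K1/α12 = 879/1.06 = 829 > K2 = 432; K2/α21 = 432/0.635 = 680 < K1 = 879.
Since the inequalities point opposite ways, species 1 can invade but species 2 cannot.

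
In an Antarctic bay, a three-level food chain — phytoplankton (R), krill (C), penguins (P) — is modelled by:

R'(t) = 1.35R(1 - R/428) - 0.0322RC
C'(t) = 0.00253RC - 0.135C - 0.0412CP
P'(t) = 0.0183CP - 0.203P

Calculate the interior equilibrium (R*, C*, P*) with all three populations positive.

R* ≈ 315, C* ≈ 11.1, P* ≈ 16.1

From dP/dt = 0: 0.0183C* = 0.203, so C* = 11.1.
From dR/dt = 0: 1.35(1 - R*/428) = 0.0322·11.1, giving R* = 428·(1 - 0.265) = 315.
From dC/dt = 0: 0.00253·315 - 0.135 = 0.0412P*, so P* = 0.661/0.0412 = 16.1.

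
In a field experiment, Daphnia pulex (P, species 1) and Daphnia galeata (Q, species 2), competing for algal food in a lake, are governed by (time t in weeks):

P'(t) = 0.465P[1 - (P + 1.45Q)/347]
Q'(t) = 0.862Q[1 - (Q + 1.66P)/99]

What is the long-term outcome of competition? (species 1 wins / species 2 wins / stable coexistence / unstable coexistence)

species 1 excludes species 2

Compare the nullcline intercepts: K1/α12 = 347/1.45 = 239 > K2 = 99; K2/α21 = 99/1.66 = 59.6 < K1 = 347.
Since the inequalities point opposite ways, species 1 can invade but species 2 cannot.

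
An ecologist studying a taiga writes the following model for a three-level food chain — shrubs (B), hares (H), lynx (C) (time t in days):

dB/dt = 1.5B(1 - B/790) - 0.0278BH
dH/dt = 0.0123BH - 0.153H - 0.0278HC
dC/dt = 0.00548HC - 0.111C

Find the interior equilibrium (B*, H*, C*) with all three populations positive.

B* ≈ 493, H* ≈ 20.3, C* ≈ 213

From dC/dt = 0: 0.00548H* = 0.111, so H* = 20.3.
From dB/dt = 0: 1.5(1 - B*/790) = 0.0278·20.3, giving B* = 790·(1 - 0.375) = 493.
From dH/dt = 0: 0.0123·493 - 0.153 = 0.0278C*, so C* = 5.92/0.0278 = 213.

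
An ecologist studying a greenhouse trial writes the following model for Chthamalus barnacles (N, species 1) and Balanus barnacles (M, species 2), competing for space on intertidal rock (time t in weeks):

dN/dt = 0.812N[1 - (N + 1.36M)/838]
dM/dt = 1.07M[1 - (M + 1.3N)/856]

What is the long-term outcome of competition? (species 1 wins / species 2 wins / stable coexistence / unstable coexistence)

Compare the nullcline intercepts: K1/α12 = 838/1.36 = 616 < K2 = 856; K2/α21 = 856/1.3 = 658 < K1 = 838.
Since both are reversed, neither can invade when rare; the interior point is a saddle.

unstable coexistence (outcome depends on initial conditions)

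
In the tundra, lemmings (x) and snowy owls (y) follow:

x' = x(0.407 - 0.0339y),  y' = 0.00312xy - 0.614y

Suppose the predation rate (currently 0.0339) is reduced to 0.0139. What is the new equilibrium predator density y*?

y* ≈ 29.3

At the interior fixed point, setting dx/dt = 0 with x > 0 fixes y* = (prey growth rate)/(xy coefficient) — independent of the other coefficients.
With the change, y* = 0.407/0.0139 = 29.3; it rises from 12.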